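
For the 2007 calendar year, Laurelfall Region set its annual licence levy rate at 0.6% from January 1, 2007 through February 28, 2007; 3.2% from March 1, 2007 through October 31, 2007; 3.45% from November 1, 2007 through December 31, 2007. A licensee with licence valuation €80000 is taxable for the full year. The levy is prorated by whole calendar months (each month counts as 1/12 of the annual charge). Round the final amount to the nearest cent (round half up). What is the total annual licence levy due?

January 1 – February 28, 2007: 2 months at 0.6% → €80000 × 0.6% × 2/12 = €80.0000
March 1 – October 31, 2007: 8 months at 3.2% → €80000 × 3.2% × 8/12 = €1706.6667
November 1 – December 31, 2007: 2 months at 3.45% → €80000 × 3.45% × 2/12 = €460.0000
Total = €2246.6667

€2246.67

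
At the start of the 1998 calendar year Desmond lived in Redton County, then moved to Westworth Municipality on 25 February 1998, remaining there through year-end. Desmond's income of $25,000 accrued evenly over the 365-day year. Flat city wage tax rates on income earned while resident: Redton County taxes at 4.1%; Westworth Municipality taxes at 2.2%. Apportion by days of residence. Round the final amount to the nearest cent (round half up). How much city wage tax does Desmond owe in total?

$621.58

Redton County, 1 January – 24 February 1998: 55 days → $25,000 × 4.1% × 55/365 = $154.4521
Westworth Municipality, 25 February – 31 December 1998: 310 days → $25,000 × 2.2% × 310/365 = $467.1233
Total = $621.5753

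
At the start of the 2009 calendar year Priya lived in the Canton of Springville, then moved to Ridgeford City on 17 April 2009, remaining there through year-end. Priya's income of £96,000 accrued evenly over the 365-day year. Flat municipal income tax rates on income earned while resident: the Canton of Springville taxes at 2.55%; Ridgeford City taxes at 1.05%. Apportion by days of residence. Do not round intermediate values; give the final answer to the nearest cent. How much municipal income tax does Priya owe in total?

£1,426.19

The Canton of Springville, 1 January – 16 April 2009: 106 days → £96,000 × 2.55% × 106/365 = £710.9260
Ridgeford City, 17 April – 31 December 2009: 259 days → £96,000 × 1.05% × 259/365 = £715.2658
Total = £1,426.1918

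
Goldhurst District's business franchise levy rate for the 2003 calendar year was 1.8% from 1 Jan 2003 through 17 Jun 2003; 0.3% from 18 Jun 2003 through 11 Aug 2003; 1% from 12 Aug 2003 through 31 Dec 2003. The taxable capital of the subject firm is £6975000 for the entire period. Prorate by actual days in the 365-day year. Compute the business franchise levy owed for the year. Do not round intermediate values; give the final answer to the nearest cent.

1 Jan – 17 Jun 2003: 168 days at 1.8% → £6975000 × 1.8% × 168/365 = £57787.3973
18 Jun – 11 Aug 2003: 55 days at 0.3% → £6975000 × 0.3% × 55/365 = £3153.0822
12 Aug – 31 Dec 2003: 142 days at 1% → £6975000 × 1% × 142/365 = £27135.6164
Total = £88076.0959

£88076.10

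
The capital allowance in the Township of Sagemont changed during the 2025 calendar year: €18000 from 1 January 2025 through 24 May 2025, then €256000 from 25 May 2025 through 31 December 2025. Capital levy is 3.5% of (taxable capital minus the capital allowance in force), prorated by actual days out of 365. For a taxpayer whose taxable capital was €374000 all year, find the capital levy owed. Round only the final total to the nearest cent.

€7416.36

1 January – 24 May 2025: 144 days, exemption €18000 → (€374000 − €18000) × 3.5% × 144/365 = €4915.7260
25 May – 31 December 2025: 221 days, exemption €256000 → (€374000 − €256000) × 3.5% × 221/365 = €2500.6301
Total = €7416.3562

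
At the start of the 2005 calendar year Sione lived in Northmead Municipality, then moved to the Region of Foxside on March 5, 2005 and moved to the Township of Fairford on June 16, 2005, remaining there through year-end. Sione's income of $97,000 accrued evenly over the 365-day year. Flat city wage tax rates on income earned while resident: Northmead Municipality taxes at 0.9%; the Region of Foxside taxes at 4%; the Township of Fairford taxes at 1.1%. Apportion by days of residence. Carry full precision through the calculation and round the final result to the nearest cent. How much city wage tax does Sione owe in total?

Northmead Municipality, January 1 – March 4, 2005: 63 days → $97,000 × 0.9% × 63/365 = $150.6822
The Region of Foxside, March 5 – June 15, 2005: 103 days → $97,000 × 4% × 103/365 = $1,094.9041
The Township of Fairford, June 16 – December 31, 2005: 199 days → $97,000 × 1.1% × 199/365 = $581.7342
Total = $1,827.3205

$1,827.32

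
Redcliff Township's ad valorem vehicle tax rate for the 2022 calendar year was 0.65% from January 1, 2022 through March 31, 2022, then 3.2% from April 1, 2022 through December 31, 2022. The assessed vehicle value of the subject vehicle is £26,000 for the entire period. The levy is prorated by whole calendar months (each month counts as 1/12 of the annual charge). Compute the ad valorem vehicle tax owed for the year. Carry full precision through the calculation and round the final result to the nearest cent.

£666.25

January 1 – March 31, 2022: 3 months at 0.65% → £26,000 × 0.65% × 3/12 = £42.2500
April 1 – December 31, 2022: 9 months at 3.2% → £26,000 × 3.2% × 9/12 = £624.0000
Total = £666.2500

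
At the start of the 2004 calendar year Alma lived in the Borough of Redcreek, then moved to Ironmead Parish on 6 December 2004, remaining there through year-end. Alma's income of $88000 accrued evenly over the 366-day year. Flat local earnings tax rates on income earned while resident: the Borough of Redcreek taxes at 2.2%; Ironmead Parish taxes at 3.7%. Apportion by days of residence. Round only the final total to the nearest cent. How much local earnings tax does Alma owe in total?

$2029.77

The Borough of Redcreek, 1 January – 5 December 2004: 340 days → $88000 × 2.2% × 340/366 = $1798.4699
Ironmead Parish, 6 December – 31 December 2004: 26 days → $88000 × 3.7% × 26/366 = $231.3005
Total = $2029.7705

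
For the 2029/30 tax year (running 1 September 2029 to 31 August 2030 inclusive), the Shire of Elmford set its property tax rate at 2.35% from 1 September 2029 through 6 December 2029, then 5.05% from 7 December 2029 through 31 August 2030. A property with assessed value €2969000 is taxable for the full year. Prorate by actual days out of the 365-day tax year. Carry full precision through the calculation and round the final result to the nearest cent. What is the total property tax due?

1 September – 6 December 2029: 97 days at 2.35% → €2969000 × 2.35% × 97/365 = €18542.0151
7 December 2029 – 31 August 2030: 268 days at 5.05% → €2969000 × 5.05% × 268/365 = €110088.8932
Total = €128630.9082

€128630.91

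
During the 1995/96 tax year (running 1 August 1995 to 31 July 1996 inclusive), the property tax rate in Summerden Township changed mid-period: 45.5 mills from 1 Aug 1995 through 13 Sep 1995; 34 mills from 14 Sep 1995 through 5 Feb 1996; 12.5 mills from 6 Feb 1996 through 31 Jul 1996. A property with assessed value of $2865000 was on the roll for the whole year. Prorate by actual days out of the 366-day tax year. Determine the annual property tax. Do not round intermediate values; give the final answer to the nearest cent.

$71581.95

1 Aug – 13 Sep 1995: 44 days at 45.5 mills → $2865000 × 4.55% × 44/366 = $15671.3934
14 Sep 1995 – 5 Feb 1996: 145 days at 34 mills → $2865000 × 3.4% × 145/366 = $38591.3934
6 Feb – 31 Jul 1996: 177 days at 12.5 mills → $2865000 × 1.25% × 177/366 = $17319.1598
Total = $71581.9467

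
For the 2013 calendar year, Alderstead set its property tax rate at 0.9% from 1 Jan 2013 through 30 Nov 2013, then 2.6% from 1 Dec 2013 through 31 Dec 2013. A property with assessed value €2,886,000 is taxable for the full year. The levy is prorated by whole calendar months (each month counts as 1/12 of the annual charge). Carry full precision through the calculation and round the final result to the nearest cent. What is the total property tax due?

€30,062.50

1 Jan – 30 Nov 2013: 11 months at 0.9% → €2,886,000 × 0.9% × 11/12 = €23,809.5000
1 Dec – 31 Dec 2013: 1 month at 2.6% → €2,886,000 × 2.6% × 1/12 = €6,253.0000
Total = €30,062.5000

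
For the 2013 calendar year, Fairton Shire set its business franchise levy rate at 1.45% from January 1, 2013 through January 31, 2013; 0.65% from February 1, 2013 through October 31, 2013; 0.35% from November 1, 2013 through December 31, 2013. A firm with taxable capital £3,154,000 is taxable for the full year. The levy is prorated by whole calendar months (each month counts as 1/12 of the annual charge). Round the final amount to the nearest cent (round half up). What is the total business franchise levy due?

£21,026.67

January 1 – January 31, 2013: 1 month at 1.45% → £3,154,000 × 1.45% × 1/12 = £3,811.0833
February 1 – October 31, 2013: 9 months at 0.65% → £3,154,000 × 0.65% × 9/12 = £15,375.7500
November 1 – December 31, 2013: 2 months at 0.35% → £3,154,000 × 0.35% × 2/12 = £1,839.8333
Total = £21,026.6667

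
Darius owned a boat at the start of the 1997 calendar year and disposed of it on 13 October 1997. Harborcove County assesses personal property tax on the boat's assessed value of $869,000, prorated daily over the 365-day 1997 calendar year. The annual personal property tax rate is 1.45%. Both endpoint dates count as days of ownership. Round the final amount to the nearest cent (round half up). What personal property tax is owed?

$9,873.27

Days held (1 January – 13 October 1997): 286 out of 365
Tax = $869,000 × 1.45% × 286/365 = $9,873.2685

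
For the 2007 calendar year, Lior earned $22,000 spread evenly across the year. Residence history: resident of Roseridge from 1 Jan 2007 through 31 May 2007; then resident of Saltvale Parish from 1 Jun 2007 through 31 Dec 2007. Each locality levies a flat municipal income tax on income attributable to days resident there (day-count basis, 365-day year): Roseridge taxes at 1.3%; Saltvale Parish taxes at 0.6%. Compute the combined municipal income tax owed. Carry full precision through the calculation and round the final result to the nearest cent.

$195.71

Roseridge, 1 Jan – 31 May 2007: 151 days → $22,000 × 1.3% × 151/365 = $118.3178
Saltvale Parish, 1 Jun – 31 Dec 2007: 214 days → $22,000 × 0.6% × 214/365 = $77.3918
Total = $195.7096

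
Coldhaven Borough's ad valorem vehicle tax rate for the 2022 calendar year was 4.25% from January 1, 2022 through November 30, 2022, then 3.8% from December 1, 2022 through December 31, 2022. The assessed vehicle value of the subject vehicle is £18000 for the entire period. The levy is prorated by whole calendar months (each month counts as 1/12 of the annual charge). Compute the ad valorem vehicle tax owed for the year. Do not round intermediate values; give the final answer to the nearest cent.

£758.25

January 1 – November 30, 2022: 11 months at 4.25% → £18000 × 4.25% × 11/12 = £701.2500
December 1 – December 31, 2022: 1 month at 3.8% → £18000 × 3.8% × 1/12 = £57.0000
Total = £758.2500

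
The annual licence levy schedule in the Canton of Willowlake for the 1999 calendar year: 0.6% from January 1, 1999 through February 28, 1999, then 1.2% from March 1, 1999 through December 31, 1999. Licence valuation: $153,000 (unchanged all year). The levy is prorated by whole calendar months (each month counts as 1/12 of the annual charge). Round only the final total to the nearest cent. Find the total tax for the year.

$1,683.00

January 1 – February 28, 1999: 2 months at 0.6% → $153,000 × 0.6% × 2/12 = $153.0000
March 1 – December 31, 1999: 10 months at 1.2% → $153,000 × 1.2% × 10/12 = $1,530.0000
Total = $1,683.0000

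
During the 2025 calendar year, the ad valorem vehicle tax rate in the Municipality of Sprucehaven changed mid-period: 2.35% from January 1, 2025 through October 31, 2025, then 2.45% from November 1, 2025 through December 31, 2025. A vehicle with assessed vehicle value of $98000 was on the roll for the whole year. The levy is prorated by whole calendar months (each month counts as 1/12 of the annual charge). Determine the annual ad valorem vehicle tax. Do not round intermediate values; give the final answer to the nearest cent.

January 1 – October 31, 2025: 10 months at 2.35% → $98000 × 2.35% × 10/12 = $1919.1667
November 1 – December 31, 2025: 2 months at 2.45% → $98000 × 2.45% × 2/12 = $400.1667
Total = $2319.3333

$2319.33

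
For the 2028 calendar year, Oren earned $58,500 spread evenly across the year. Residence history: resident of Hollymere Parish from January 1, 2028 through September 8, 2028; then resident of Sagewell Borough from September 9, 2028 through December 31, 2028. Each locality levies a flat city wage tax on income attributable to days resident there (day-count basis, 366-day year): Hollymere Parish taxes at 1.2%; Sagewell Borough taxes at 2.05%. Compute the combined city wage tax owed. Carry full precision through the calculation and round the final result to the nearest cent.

Hollymere Parish, January 1 – September 8, 2028: 252 days → $58,500 × 1.2% × 252/366 = $483.3443
Sagewell Borough, September 9 – December 31, 2028: 114 days → $58,500 × 2.05% × 114/366 = $373.5369
Total = $856.8811

$856.88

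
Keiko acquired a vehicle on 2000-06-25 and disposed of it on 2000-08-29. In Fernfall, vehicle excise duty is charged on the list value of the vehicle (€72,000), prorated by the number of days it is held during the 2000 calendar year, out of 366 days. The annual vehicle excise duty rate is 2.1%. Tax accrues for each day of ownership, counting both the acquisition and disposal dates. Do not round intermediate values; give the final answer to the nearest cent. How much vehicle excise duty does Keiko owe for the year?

Days held (2000-06-25 to 2000-08-29): 66 out of 366
Tax = €72,000 × 2.1% × 66/366 = €272.6557

€272.66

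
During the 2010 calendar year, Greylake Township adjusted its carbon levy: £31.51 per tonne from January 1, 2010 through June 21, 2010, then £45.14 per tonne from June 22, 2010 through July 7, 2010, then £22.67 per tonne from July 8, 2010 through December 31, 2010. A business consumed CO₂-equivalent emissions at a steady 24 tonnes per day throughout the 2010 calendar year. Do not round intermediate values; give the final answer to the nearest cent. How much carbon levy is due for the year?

January 1 – June 21, 2010: 172 days × 24 tonnes/day = 4,128 tonnes at £31.51/tonne → £130073.28
June 22 – July 7, 2010: 16 days × 24 tonnes/day = 384 tonnes at £45.14/tonne → £17333.76
July 8 – December 31, 2010: 177 days × 24 tonnes/day = 4,248 tonnes at £22.67/tonne → £96302.16

£243709.20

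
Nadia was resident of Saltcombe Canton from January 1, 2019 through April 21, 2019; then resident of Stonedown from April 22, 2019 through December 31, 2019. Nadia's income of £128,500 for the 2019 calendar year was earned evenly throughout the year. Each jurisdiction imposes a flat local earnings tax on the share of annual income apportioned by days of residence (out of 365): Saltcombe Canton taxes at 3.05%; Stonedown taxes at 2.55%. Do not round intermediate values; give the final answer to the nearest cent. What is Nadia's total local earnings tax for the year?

Saltcombe Canton, January 1 – April 21, 2019: 111 days → £128,500 × 3.05% × 111/365 = £1,191.8815
Stonedown, April 22 – December 31, 2019: 254 days → £128,500 × 2.55% × 254/365 = £2,280.2589
Total = £3,472.1404

£3,472.14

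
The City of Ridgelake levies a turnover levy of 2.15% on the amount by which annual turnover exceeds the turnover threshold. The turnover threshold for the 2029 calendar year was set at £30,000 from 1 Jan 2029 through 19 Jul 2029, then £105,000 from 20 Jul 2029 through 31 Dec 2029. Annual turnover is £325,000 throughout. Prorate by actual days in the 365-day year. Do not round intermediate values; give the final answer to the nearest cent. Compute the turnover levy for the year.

1 Jan – 19 Jul 2029: 200 days, exemption £30,000 → (£325,000 − £30,000) × 2.15% × 200/365 = £3,475.3425
20 Jul – 31 Dec 2029: 165 days, exemption £105,000 → (£325,000 − £105,000) × 2.15% × 165/365 = £2,138.2192
Total = £5,613.5616

£5,613.56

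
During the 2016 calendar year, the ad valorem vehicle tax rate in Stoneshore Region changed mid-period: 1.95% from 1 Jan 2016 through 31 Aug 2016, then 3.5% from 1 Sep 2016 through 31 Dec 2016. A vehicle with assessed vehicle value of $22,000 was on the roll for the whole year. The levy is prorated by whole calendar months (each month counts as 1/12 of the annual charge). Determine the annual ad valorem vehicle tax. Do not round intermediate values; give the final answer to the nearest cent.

$542.67

1 Jan – 31 Aug 2016: 8 months at 1.95% → $22,000 × 1.95% × 8/12 = $286.0000
1 Sep – 31 Dec 2016: 4 months at 3.5% → $22,000 × 3.5% × 4/12 = $256.6667
Total = $542.6667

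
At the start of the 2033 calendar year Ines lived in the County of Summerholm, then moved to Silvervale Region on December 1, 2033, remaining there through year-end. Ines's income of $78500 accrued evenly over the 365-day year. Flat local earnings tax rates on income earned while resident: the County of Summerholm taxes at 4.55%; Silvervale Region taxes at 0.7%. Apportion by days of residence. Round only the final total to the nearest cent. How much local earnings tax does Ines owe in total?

$3315.07

The County of Summerholm, January 1 – November 30, 2033: 334 days → $78500 × 4.55% × 334/365 = $3268.3959
Silvervale Region, December 1 – December 31, 2033: 31 days → $78500 × 0.7% × 31/365 = $46.6699
Total = $3315.0658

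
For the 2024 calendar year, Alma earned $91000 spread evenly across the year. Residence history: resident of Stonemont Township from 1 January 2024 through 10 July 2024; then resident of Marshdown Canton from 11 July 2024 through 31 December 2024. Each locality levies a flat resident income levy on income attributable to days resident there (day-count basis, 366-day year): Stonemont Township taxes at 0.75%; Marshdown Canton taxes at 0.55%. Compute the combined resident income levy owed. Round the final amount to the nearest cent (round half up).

$595.98

Stonemont Township, 1 January – 10 July 2024: 192 days → $91000 × 0.75% × 192/366 = $358.0328
Marshdown Canton, 11 July – 31 December 2024: 174 days → $91000 × 0.55% × 174/366 = $237.9426
Total = $595.9754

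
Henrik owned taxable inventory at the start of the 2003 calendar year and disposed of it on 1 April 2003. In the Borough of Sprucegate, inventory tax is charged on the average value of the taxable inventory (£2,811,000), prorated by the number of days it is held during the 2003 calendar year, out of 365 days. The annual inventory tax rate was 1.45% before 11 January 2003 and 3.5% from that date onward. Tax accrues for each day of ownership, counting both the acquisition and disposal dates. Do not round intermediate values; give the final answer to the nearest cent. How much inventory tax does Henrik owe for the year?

£22,950.08

1 January – 10 January 2003: 10 days at 1.45% → £2,811,000 × 1.45% × 10/365 = £1,116.6986
11 January – 1 April 2003: 81 days at 3.5% → £2,811,000 × 3.5% × 81/365 = £21,833.3836
Total = £22,950.0822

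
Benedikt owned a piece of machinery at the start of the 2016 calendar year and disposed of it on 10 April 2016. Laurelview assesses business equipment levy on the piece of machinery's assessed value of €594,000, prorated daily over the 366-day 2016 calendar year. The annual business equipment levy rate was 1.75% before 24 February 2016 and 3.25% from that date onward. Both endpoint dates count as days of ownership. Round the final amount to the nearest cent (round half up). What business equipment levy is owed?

€4,012.75

1 January – 23 February 2016: 54 days at 1.75% → €594,000 × 1.75% × 54/366 = €1,533.6885
24 February – 10 April 2016: 47 days at 3.25% → €594,000 × 3.25% × 47/366 = €2,479.0574
Total = €4,012.7459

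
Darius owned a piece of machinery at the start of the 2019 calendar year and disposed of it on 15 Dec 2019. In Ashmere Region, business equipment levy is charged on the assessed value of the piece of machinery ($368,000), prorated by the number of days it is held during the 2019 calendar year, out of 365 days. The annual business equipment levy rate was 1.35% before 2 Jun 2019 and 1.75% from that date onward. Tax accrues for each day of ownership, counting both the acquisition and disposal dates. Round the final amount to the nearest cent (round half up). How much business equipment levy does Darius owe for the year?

1 Jan – 1 Jun 2019: 152 days at 1.35% → $368,000 × 1.35% × 152/365 = $2,068.8658
2 Jun – 15 Dec 2019: 197 days at 1.75% → $368,000 × 1.75% × 197/365 = $3,475.8356
Total = $5,544.7014

$5,544.70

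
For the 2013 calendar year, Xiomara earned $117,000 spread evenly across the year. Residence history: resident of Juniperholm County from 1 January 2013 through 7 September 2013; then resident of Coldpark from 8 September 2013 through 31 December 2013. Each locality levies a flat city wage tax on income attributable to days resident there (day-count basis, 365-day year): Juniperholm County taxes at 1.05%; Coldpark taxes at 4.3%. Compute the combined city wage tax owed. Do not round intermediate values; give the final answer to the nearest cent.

$2,426.55

Juniperholm County, 1 January – 7 September 2013: 250 days → $117,000 × 1.05% × 250/365 = $841.4384
Coldpark, 8 September – 31 December 2013: 115 days → $117,000 × 4.3% × 115/365 = $1,585.1096
Total = $2,426.5479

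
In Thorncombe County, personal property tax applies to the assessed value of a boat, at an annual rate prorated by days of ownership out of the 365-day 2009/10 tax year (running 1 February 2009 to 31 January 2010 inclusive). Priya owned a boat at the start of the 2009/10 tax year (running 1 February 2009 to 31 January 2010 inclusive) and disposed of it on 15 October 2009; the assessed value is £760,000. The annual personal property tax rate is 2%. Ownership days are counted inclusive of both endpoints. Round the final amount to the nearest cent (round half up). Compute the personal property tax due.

Days held (1 February – 15 October 2009): 257 out of 365
Tax = £760,000 × 2% × 257/365 = £10,702.4658

£10,702.47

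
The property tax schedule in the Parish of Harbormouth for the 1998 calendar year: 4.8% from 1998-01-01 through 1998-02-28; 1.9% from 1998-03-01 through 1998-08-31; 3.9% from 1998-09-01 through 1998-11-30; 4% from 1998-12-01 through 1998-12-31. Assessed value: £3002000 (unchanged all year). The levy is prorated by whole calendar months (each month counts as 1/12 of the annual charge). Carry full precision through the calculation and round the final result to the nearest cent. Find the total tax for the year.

£91811.17

1998-01-01 to 1998-02-28: 2 months at 4.8% → £3002000 × 4.8% × 2/12 = £24016.0000
1998-03-01 to 1998-08-31: 6 months at 1.9% → £3002000 × 1.9% × 6/12 = £28519.0000
1998-09-01 to 1998-11-30: 3 months at 3.9% → £3002000 × 3.9% × 3/12 = £29269.5000
1998-12-01 to 1998-12-31: 1 month at 4% → £3002000 × 4% × 1/12 = £10006.6667
Total = £91811.1667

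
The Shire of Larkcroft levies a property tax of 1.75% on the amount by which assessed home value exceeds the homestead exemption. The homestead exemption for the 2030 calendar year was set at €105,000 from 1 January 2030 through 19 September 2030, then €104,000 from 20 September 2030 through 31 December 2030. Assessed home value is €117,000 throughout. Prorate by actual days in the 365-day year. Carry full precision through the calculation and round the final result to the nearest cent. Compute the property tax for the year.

€214.94

1 January – 19 September 2030: 262 days, exemption €105,000 → (€117,000 − €105,000) × 1.75% × 262/365 = €150.7397
20 September – 31 December 2030: 103 days, exemption €104,000 → (€117,000 − €104,000) × 1.75% × 103/365 = €64.1986
Total = €214.9384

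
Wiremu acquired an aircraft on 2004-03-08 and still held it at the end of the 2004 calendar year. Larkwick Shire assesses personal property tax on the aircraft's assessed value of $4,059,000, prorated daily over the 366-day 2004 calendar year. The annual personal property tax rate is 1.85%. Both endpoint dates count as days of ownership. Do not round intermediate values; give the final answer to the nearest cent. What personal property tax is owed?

Days held (2004-03-08 to 2004-12-31): 299 out of 366
Tax = $4,059,000 × 1.85% × 299/366 = $61,345.2418

$61,345.24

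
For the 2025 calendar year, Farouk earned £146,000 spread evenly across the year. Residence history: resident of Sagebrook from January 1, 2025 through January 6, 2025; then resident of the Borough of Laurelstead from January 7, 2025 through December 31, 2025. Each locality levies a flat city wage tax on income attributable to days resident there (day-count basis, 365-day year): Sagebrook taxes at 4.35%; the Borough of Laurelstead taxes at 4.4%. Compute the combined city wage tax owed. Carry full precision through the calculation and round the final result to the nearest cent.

£6,422.80

Sagebrook, January 1 – January 6, 2025: 6 days → £146,000 × 4.35% × 6/365 = £104.4000
The Borough of Laurelstead, January 7 – December 31, 2025: 359 days → £146,000 × 4.4% × 359/365 = £6,318.4000
Total = £6,422.8000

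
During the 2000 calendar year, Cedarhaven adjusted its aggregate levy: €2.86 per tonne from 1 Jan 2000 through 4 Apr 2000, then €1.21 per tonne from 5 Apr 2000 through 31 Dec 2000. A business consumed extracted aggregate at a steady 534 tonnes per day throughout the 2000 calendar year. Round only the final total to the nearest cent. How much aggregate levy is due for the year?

1 Jan – 4 Apr 2000: 95 days × 534 tonnes/day = 50,730 tonnes at €2.86/tonne → €145,087.80
5 Apr – 31 Dec 2000: 271 days × 534 tonnes/day = 144,714 tonnes at €1.21/tonne → €175,103.94

€320,191.74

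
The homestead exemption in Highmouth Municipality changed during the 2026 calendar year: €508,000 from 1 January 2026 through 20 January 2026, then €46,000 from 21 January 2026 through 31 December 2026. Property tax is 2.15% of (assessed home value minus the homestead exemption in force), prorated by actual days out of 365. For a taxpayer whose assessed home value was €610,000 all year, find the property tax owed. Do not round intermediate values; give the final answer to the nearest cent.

1 January – 20 January 2026: 20 days, exemption €508,000 → (€610,000 − €508,000) × 2.15% × 20/365 = €120.1644
21 January – 31 December 2026: 345 days, exemption €46,000 → (€610,000 − €46,000) × 2.15% × 345/365 = €11,461.5616
Total = €11,581.7260

€11,581.73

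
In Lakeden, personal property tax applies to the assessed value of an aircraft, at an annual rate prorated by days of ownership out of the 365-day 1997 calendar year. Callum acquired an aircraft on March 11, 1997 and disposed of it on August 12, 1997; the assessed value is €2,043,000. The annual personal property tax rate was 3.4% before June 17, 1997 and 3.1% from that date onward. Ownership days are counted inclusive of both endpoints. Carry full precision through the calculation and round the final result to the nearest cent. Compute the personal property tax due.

€28,540.43

March 11 – June 16, 1997: 98 days at 3.4% → €2,043,000 × 3.4% × 98/365 = €18,650.0712
June 17 – August 12, 1997: 57 days at 3.1% → €2,043,000 × 3.1% × 57/365 = €9,890.3589
Total = €28,540.4301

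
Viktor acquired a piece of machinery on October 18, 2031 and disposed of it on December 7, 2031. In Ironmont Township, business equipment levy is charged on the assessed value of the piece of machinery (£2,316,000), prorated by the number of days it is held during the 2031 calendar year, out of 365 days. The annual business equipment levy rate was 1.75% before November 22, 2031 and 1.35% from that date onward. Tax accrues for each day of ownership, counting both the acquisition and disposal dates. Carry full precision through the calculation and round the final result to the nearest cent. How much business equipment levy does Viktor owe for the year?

£5,257.00

October 18 – November 21, 2031: 35 days at 1.75% → £2,316,000 × 1.75% × 35/365 = £3,886.4384
November 22 – December 7, 2031: 16 days at 1.35% → £2,316,000 × 1.35% × 16/365 = £1,370.5644
Total = £5,257.0027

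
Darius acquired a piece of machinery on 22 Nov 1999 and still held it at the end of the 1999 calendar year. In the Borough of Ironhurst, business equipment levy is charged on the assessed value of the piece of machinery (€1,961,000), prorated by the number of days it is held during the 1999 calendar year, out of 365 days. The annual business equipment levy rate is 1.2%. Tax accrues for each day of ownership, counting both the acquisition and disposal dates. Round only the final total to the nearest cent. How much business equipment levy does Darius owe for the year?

Days held (22 Nov – 31 Dec 1999): 40 out of 365
Tax = €1,961,000 × 1.2% × 40/365 = €2,578.8493

€2,578.85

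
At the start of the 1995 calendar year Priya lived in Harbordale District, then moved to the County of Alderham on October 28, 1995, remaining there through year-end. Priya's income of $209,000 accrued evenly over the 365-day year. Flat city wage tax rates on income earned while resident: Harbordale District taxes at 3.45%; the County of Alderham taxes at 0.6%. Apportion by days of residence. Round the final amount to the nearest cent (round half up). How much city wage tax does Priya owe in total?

$6,149.75

Harbordale District, January 1 – October 27, 1995: 300 days → $209,000 × 3.45% × 300/365 = $5,926.4384
The County of Alderham, October 28 – December 31, 1995: 65 days → $209,000 × 0.6% × 65/365 = $223.3151
Total = $6,149.7534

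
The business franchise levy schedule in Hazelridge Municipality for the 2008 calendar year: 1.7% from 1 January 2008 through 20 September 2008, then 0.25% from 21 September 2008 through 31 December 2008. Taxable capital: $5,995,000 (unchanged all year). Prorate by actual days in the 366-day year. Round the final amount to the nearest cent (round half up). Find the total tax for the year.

1 January – 20 September 2008: 264 days at 1.7% → $5,995,000 × 1.7% × 264/366 = $73,512.4590
21 September – 31 December 2008: 102 days at 0.25% → $5,995,000 × 0.25% × 102/366 = $4,176.8443
Total = $77,689.3033

$77,689.30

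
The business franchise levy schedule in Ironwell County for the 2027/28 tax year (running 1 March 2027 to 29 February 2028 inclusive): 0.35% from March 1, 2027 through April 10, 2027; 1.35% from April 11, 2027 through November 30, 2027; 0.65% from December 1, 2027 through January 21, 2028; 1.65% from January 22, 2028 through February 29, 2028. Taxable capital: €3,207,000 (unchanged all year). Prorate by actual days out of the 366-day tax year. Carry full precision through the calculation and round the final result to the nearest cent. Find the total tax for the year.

March 1 – April 10, 2027: 41 days at 0.35% → €3,207,000 × 0.35% × 41/366 = €1,257.3893
April 11 – November 30, 2027: 234 days at 1.35% → €3,207,000 × 1.35% × 234/366 = €27,680.0902
December 1, 2027 – January 21, 2028: 52 days at 0.65% → €3,207,000 × 0.65% × 52/366 = €2,961.6557
January 22 – February 29, 2028: 39 days at 1.65% → €3,207,000 × 1.65% × 39/366 = €5,638.5369
Total = €37,537.6721

€37,537.67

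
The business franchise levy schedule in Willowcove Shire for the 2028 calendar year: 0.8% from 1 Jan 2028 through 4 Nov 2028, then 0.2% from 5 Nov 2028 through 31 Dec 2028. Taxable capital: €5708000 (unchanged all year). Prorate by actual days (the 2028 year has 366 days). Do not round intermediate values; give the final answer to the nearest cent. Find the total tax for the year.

1 Jan – 4 Nov 2028: 309 days at 0.8% → €5708000 × 0.8% × 309/366 = €38552.3934
5 Nov – 31 Dec 2028: 57 days at 0.2% → €5708000 × 0.2% × 57/366 = €1777.9016
Total = €40330.2951

€40330.30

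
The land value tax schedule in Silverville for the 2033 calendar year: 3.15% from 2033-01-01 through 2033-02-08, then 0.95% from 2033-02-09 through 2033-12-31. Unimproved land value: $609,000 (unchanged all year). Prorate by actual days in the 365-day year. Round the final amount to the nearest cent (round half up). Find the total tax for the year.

$7,217.07

2033-01-01 to 2033-02-08: 39 days at 3.15% → $609,000 × 3.15% × 39/365 = $2,049.7438
2033-02-09 to 2033-12-31: 326 days at 0.95% → $609,000 × 0.95% × 326/365 = $5,167.3233
Total = $7,217.0671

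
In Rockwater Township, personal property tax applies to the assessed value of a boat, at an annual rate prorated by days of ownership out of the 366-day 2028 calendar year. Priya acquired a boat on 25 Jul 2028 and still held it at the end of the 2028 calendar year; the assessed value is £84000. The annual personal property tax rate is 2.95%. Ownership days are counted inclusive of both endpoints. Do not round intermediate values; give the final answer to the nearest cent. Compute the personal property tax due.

£1083.28

Days held (25 Jul – 31 Dec 2028): 160 out of 366
Tax = £84000 × 2.95% × 160/366 = £1083.2787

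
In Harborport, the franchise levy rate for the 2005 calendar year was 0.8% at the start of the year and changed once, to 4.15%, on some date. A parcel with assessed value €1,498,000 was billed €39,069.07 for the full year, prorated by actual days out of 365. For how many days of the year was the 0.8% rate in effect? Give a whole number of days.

168 days

Let d = days at the first rate; then 365 − d days at the second rate.
€1,498,000 × [0.8%·d + 4.15%·(365−d)] / 365 = €39,069.07
Solving gives d = 168, so the new rate took effect on 18 June 2005.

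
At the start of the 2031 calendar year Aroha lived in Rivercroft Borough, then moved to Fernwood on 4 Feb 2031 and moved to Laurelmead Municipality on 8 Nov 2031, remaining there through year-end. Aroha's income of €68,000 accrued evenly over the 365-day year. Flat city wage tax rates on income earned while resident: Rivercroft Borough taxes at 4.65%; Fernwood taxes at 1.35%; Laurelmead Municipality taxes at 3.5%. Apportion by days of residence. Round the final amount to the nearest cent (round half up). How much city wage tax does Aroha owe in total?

Rivercroft Borough, 1 Jan – 3 Feb 2031: 34 days → €68,000 × 4.65% × 34/365 = €294.5425
Fernwood, 4 Feb – 7 Nov 2031: 277 days → €68,000 × 1.35% × 277/365 = €696.6740
Laurelmead Municipality, 8 Nov – 31 Dec 2031: 54 days → €68,000 × 3.5% × 54/365 = €352.1096
Total = €1,343.3260

€1,343.33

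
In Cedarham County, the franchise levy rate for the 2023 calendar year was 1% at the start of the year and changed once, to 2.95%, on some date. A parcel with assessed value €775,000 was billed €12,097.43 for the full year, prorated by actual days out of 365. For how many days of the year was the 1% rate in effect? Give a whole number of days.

Let d = days at the first rate; then 365 − d days at the second rate.
€775,000 × [1%·d + 2.95%·(365−d)] / 365 = €12,097.43
Solving gives d = 260, so the new rate took effect on 18 Sep 2023.

260 days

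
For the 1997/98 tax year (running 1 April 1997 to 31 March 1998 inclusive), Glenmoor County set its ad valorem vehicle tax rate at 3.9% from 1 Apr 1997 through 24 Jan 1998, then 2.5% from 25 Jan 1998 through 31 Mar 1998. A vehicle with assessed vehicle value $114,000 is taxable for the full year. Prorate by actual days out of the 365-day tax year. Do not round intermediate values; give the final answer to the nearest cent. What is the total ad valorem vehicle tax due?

$4,157.41

1 Apr 1997 – 24 Jan 1998: 299 days at 3.9% → $114,000 × 3.9% × 299/365 = $3,642.0658
25 Jan – 31 Mar 1998: 66 days at 2.5% → $114,000 × 2.5% × 66/365 = $515.3425
Total = $4,157.4082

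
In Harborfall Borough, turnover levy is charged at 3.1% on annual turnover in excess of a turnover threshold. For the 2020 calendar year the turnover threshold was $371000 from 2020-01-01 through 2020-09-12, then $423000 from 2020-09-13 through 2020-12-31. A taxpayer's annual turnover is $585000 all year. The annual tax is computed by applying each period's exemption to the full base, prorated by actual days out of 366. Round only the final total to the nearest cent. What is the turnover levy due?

$6149.52

2020-01-01 to 2020-09-12: 256 days, exemption $371000 → ($585000 − $371000) × 3.1% × 256/366 = $4640.1749
2020-09-13 to 2020-12-31: 110 days, exemption $423000 → ($585000 − $423000) × 3.1% × 110/366 = $1509.3443
Total = $6149.5191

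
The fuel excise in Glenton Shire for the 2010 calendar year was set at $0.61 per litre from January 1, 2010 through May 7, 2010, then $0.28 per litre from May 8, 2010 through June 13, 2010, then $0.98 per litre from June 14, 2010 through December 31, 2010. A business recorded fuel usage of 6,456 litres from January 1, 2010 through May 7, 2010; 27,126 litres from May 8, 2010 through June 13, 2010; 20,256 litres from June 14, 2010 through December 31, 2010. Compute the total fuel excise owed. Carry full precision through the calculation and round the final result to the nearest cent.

January 1 – May 7, 2010: 6,456 litres at $0.61/litre → $3,938.16
May 8 – June 13, 2010: 27,126 litres at $0.28/litre → $7,595.28
June 14 – December 31, 2010: 20,256 litres at $0.98/litre → $19,850.88

$31,384.32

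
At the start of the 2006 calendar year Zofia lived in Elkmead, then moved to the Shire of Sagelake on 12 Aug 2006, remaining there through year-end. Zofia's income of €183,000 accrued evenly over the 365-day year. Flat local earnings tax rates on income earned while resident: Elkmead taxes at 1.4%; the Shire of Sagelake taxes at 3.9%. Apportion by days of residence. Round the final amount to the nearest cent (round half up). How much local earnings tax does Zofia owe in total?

Elkmead, 1 Jan – 11 Aug 2006: 223 days → €183,000 × 1.4% × 223/365 = €1,565.2767
The Shire of Sagelake, 12 Aug – 31 Dec 2006: 142 days → €183,000 × 3.9% × 142/365 = €2,776.5863
Total = €4,341.8630

€4,341.86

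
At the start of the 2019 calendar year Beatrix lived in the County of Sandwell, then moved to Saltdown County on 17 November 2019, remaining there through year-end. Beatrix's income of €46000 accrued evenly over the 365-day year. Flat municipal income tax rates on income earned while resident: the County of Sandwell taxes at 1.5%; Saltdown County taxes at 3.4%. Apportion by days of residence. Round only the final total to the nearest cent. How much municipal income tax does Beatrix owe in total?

€797.75

The County of Sandwell, 1 January – 16 November 2019: 320 days → €46000 × 1.5% × 320/365 = €604.9315
Saltdown County, 17 November – 31 December 2019: 45 days → €46000 × 3.4% × 45/365 = €192.8219
Total = €797.7534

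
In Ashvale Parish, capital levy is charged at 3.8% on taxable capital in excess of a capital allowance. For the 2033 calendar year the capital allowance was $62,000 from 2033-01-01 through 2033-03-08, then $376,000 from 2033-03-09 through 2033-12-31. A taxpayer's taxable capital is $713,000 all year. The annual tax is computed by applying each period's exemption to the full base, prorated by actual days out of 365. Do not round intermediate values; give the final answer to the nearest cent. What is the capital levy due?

$14,996.26

2033-01-01 to 2033-03-08: 67 days, exemption $62,000 → ($713,000 − $62,000) × 3.8% × 67/365 = $4,540.9479
2033-03-09 to 2033-12-31: 298 days, exemption $376,000 → ($713,000 − $376,000) × 3.8% × 298/365 = $10,455.3096
Total = $14,996.2575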